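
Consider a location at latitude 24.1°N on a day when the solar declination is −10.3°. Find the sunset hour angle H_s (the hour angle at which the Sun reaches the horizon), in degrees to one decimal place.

85.3°

cos H_s = −tan(24.1°) · tan(-10.3°) = 0.0813, so H_s = arccos(0.0813) = 85.34°.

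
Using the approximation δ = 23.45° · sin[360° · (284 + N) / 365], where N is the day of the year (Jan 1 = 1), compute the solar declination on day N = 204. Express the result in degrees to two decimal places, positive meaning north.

+20.03°

360 × (284 + 204) / 365 = 481.315°; sin(481.315°) = 0.8543.
δ = 23.45 × 0.8543 = 20.033° ≈ +20.03°.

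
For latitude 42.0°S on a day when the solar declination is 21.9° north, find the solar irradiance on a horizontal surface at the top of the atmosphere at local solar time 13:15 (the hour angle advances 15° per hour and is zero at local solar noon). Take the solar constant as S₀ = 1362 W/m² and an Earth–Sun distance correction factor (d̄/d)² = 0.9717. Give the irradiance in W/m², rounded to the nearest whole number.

534 W/m²

Hour angle H = 15° × (13.25 − 12) = 18.75°.
cos θ_z = sin φ sin δ + cos φ cos δ cos H = (-0.6691)(0.3730) + (0.7431)(0.9278)(0.9469) = 0.4033.
Top-of-atmosphere irradiance = S₀ (d̄/d)² cos θ_z = 1362 × 0.9717 × 0.4033 = 533.75 W/m².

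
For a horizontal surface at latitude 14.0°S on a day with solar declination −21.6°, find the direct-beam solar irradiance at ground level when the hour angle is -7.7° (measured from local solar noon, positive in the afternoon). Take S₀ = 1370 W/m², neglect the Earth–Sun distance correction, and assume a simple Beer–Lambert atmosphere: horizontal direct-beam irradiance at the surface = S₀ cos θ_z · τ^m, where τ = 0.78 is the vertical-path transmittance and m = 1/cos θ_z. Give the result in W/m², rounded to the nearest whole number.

1046 W/m²

cos θ_z = sin φ sin δ + cos φ cos δ cos H = (-0.2419)(-0.3681) + (0.9703)(0.9298)(0.9910) = 0.9831.
Air mass m = 1/cos θ_z = 1/0.9831 = 1.017; τ^m = 0.78^1.017 = 0.7767.
Surface direct beam = 1370 × 0.9831 × 0.7767 = 1046.10 W/m².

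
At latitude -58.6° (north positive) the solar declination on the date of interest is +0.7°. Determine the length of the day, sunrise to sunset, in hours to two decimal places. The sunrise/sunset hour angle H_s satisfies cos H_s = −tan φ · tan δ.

The sunset hour angle satisfies cos H_s = −tan φ tan δ = 0.0200, giving H_s = 88.85°.
Day length = 2 H_s / 15° h⁻¹ = 177.70° / 15 = 11.847 h.

11.85 hours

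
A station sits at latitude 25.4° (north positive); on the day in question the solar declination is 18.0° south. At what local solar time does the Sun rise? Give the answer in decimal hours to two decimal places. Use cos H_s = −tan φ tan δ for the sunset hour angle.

The sunset hour angle satisfies cos H_s = −tan φ tan δ = 0.1543, giving H_s = 81.12°.
Sunrise is at 12 − H_s/15 = 12 − 5.408 = 6.592 h local solar time.

6.59 h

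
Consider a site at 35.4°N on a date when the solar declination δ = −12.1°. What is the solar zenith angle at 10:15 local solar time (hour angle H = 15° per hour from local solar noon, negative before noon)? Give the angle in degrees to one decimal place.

Hour angle H = 15° × (10.25 − 12) = -26.25°.
cos θ_z = sin(35.4°) sin(-12.1°) + cos(35.4°) cos(-12.1°) cos(-26.25°) = -0.1214 + 0.7148 = 0.5934.
θ_z = arccos(0.5934) = 53.60°.

53.6°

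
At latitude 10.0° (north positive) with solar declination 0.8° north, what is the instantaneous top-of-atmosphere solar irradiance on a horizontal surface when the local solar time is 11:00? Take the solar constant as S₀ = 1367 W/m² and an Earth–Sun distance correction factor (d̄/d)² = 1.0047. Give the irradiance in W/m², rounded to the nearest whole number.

1310 W/m²

Hour angle H = 15° × (11 − 12) = -15.00°.
With φ = 10.0°, δ = 0.8°, H = -15.00°: sin φ sin δ = 0.0024, cos φ cos δ cos H = 0.9512, so cos θ_z = 0.9536.
Top-of-atmosphere irradiance = S₀ (d̄/d)² cos θ_z = 1367 × 1.0047 × 0.9536 = 1309.70 W/m².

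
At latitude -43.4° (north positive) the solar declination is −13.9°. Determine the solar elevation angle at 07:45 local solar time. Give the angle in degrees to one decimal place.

Hour angle H = 15° × (7.75 − 12) = -63.75°.
With φ = -43.4°, δ = -13.9°, H = -63.75°: sin φ sin δ = 0.1651, cos φ cos δ cos H = 0.3119, so cos θ_z = 0.4770.
θ_z = arccos(0.4770) = 61.51°, so the elevation is 90° − 61.51° = 28.49°.

28.5°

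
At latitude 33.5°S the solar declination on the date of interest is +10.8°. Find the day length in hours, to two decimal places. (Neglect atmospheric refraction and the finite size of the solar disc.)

11.03 hours

cos H_s = −tan(-33.5°) · tan(10.8°) = 0.1263, so H_s = arccos(0.1263) = 82.74°.
Day length = 2 H_s / 15° h⁻¹ = 165.48° / 15 = 11.032 h.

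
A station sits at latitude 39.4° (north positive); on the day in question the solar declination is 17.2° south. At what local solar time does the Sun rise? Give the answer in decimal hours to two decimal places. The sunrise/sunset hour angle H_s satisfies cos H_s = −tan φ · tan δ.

cos H_s = −tan(39.4°) · tan(-17.2°) = 0.2543, so H_s = arccos(0.2543) = 75.27°.
Sunrise is at 12 − H_s/15 = 12 − 5.018 = 6.982 h local solar time.

6.98 h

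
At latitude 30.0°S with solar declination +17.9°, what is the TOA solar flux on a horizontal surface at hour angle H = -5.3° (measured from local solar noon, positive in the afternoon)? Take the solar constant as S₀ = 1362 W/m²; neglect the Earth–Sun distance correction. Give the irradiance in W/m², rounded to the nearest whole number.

cos θ_z = sin(-30.0°) sin(17.9°) + cos(-30.0°) cos(17.9°) cos(-5.30°) = -0.1537 + 0.8206 = 0.6669.
Top-of-atmosphere irradiance = S₀ cos θ_z = 1362 × 0.6669 = 908.32 W/m².

908 W/m²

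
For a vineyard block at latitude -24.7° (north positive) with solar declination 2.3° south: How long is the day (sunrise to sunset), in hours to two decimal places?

cos H_s = −tan(-24.7°) · tan(-2.3°) = -0.0185, so H_s = arccos(-0.0185) = 91.06°.
Day length = 2 H_s / 15° h⁻¹ = 182.12° / 15 = 12.141 h.

12.14 hours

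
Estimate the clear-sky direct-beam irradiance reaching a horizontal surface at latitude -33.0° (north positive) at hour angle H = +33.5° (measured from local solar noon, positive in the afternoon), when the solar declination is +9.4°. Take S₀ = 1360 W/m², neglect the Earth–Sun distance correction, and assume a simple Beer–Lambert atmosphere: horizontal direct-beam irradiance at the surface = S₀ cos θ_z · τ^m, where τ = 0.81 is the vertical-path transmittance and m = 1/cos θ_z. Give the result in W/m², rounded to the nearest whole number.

cos θ_z = sin(-33.0°) sin(9.4°) + cos(-33.0°) cos(9.4°) cos(33.50°) = -0.0890 + 0.6900 = 0.6010.
Air mass m = 1/cos θ_z = 1/0.6010 = 1.664; τ^m = 0.81^1.664 = 0.7042.
Surface direct beam = 1360 × 0.6010 × 0.7042 = 575.58 W/m².

576 W/m²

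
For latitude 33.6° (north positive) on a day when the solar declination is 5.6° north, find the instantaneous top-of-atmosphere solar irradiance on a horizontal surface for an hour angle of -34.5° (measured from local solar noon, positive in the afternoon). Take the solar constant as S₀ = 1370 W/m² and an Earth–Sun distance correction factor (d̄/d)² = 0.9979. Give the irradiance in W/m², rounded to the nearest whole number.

1008 W/m²

cos θ_z = sin(33.6°) sin(5.6°) + cos(33.6°) cos(5.6°) cos(-34.50°) = 0.0540 + 0.6832 = 0.7372.
Top-of-atmosphere irradiance = S₀ (d̄/d)² cos θ_z = 1370 × 0.9979 × 0.7372 = 1007.84 W/m².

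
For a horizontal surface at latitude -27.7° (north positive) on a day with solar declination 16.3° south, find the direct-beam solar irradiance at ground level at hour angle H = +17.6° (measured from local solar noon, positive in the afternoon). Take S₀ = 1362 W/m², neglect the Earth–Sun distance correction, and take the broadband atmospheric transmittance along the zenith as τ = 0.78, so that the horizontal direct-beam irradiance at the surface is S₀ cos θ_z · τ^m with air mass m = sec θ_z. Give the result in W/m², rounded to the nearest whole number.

984 W/m²

cos θ_z = sin(-27.7°) sin(-16.3°) + cos(-27.7°) cos(-16.3°) cos(17.60°) = 0.1305 + 0.8100 = 0.9405.
Air mass m = 1/cos θ_z = 1/0.9405 = 1.063; τ^m = 0.78^1.063 = 0.7679.
Surface direct beam = 1362 × 0.9405 × 0.7679 = 983.65 W/m².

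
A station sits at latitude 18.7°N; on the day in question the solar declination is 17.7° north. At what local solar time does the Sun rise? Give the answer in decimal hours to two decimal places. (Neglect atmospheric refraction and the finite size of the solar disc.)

The sunset hour angle satisfies cos H_s = −tan φ tan δ = -0.1080, giving H_s = 96.20°.
Sunrise is at 12 − H_s/15 = 12 − 6.413 = 5.587 h local solar time.

5.59 h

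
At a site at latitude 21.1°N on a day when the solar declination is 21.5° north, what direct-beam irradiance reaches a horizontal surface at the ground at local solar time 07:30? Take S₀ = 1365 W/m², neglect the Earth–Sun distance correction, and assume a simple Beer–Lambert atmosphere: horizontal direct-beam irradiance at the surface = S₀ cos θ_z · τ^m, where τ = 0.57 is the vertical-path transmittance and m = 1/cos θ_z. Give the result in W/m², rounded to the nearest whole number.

Hour angle H = 15° × (7.5 − 12) = -67.50°.
cos θ_z = sin(21.1°) sin(21.5°) + cos(21.1°) cos(21.5°) cos(-67.50°) = 0.1319 + 0.3322 = 0.4641.
Air mass m = 1/cos θ_z = 1/0.4641 = 2.155; τ^m = 0.57^2.155 = 0.2978.
Surface direct beam = 1365 × 0.4641 × 0.2978 = 188.66 W/m².

189 W/m²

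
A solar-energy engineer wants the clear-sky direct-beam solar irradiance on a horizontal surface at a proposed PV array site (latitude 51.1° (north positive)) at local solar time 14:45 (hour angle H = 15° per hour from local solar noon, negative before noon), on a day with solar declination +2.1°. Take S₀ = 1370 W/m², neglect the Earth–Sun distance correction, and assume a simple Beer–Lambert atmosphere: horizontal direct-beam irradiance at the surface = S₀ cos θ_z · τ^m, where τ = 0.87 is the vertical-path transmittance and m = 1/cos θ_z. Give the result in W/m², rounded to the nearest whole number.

519 W/m²

Hour angle H = 15° × (14.75 − 12) = 41.25°.
cos θ_z = sin(51.1°) sin(2.1°) + cos(51.1°) cos(2.1°) cos(41.25°) = 0.0285 + 0.4718 = 0.5003.
Air mass m = 1/cos θ_z = 1/0.5003 = 1.999; τ^m = 0.87^1.999 = 0.7570.
Surface direct beam = 1370 × 0.5003 × 0.7570 = 518.86 W/m².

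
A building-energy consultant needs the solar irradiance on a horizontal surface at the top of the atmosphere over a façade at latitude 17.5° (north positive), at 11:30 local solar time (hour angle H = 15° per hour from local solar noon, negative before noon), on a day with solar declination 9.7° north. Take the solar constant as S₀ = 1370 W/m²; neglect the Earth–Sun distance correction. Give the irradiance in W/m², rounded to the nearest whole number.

Hour angle H = 15° × (11.5 − 12) = -7.50°.
cos θ_z = sin φ sin δ + cos φ cos δ cos H = (0.3007)(0.1685) + (0.9537)(0.9857)(0.9914) = 0.9826.
Top-of-atmosphere irradiance = S₀ cos θ_z = 1370 × 0.9826 = 1346.16 W/m².

1346 W/m²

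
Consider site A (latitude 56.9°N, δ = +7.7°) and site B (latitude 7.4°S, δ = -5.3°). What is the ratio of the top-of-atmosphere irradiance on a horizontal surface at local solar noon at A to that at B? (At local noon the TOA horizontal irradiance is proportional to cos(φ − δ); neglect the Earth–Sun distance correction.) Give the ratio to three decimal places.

A: cos θ_z = cos(56.9° − (7.7°)) = 0.6534.
B: cos θ_z = cos(-7.4° − (-5.3°)) = 0.9993.
Ratio A/B = 0.6534 / 0.9993 = 0.6539.

0.654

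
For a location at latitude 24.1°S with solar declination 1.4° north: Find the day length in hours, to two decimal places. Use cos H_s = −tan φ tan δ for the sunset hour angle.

11.92 hours

cos H_s = −tan(-24.1°) · tan(1.4°) = 0.0109, so H_s = arccos(0.0109) = 89.38°.
Day length = 2 H_s / 15° h⁻¹ = 178.76° / 15 = 11.917 h.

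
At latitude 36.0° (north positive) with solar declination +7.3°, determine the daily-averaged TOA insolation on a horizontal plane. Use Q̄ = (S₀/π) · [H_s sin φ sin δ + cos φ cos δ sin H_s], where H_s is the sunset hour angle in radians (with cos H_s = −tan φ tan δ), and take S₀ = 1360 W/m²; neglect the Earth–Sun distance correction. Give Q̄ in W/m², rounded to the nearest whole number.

The sunset hour angle satisfies cos H_s = −tan φ tan δ = -0.0931, giving H_s = 95.34°. In radians, H_s = 1.6640.
H_s sin φ sin δ = 1.6640 × 0.5878 × 0.1271 = 0.1243.
cos φ cos δ sin H_s = 0.8090 × 0.9919 × 0.9957 = 0.7990.
Q̄ = (1360/π) × (0.1243 + 0.7990) = 432.90 × 0.9233 = 399.70 W/m².

400 W/m²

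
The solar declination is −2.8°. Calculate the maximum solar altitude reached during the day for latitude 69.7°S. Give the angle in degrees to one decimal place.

At local solar noon the hour angle is zero, so the elevation is 90° − |φ − δ| = 90° − |-69.7° − (-2.8°)| = 90° − 66.9° = 23.1°.

23.1°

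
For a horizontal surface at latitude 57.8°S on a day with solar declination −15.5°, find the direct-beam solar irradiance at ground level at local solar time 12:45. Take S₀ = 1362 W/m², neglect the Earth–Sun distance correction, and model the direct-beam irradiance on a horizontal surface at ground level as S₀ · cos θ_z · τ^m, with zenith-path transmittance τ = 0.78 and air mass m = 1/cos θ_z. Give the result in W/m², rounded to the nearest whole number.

Hour angle H = 15° × (12.75 − 12) = 11.25°.
With φ = -57.8°, δ = -15.5°, H = 11.25°: sin φ sin δ = 0.2261, cos φ cos δ cos H = 0.5036, so cos θ_z = 0.7297.
Air mass m = 1/cos θ_z = 1/0.7297 = 1.370; τ^m = 0.78^1.370 = 0.7115.
Surface direct beam = 1362 × 0.7297 × 0.7115 = 707.13 W/m².

707 W/m²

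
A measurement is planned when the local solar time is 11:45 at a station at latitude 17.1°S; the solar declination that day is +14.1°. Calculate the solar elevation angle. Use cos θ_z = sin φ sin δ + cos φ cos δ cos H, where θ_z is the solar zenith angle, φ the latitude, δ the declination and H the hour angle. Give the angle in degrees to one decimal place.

58.6°

Hour angle H = 15° × (11.75 − 12) = -3.75°.
cos θ_z = sin φ sin δ + cos φ cos δ cos H = (-0.2940)(0.2436) + (0.9558)(0.9699)(0.9979) = 0.8535.
θ_z = arccos(0.8535) = 31.41°, so the elevation is 90° − 31.41° = 58.59°.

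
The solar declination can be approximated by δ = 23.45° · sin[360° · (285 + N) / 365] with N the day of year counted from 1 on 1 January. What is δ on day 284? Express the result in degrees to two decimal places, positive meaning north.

-8.48°

360 × (285 + 284) / 365 = 561.205°; sin(561.205°) = -0.3617.
δ = 23.45 × -0.3617 = -8.482° ≈ -8.48°.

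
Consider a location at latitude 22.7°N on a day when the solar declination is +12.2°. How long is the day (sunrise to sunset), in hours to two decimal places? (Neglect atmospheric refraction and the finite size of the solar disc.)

cos H_s = −tan(22.7°) · tan(12.2°) = -0.0904, so H_s = arccos(-0.0904) = 95.19°.
Day length = 2 H_s / 15° h⁻¹ = 190.38° / 15 = 12.692 h.

12.69 hours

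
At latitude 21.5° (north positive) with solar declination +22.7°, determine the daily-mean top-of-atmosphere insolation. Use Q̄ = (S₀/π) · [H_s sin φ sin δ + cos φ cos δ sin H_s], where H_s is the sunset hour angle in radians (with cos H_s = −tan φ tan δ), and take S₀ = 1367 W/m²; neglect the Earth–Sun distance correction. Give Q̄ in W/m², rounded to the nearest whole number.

The sunset hour angle satisfies cos H_s = −tan φ tan δ = -0.1648, giving H_s = 99.49°. In radians, H_s = 1.7364.
H_s sin φ sin δ = 1.7364 × 0.3665 × 0.3859 = 0.2456.
cos φ cos δ sin H_s = 0.9304 × 0.9225 × 0.9863 = 0.8465.
Q̄ = (1367/π) × (0.2456 + 0.8465) = 435.13 × 1.0921 = 475.21 W/m².

475 W/m²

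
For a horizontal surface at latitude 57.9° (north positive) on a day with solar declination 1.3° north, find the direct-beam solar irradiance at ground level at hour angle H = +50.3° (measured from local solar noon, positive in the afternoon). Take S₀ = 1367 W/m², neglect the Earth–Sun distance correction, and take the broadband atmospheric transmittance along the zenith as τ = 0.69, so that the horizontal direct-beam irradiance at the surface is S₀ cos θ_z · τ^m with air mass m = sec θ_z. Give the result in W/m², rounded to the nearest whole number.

174 W/m²

cos θ_z = sin(57.9°) sin(1.3°) + cos(57.9°) cos(1.3°) cos(50.30°) = 0.0192 + 0.3394 = 0.3586.
Air mass m = 1/cos θ_z = 1/0.3586 = 2.789; τ^m = 0.69^2.789 = 0.3553.
Surface direct beam = 1367 × 0.3586 × 0.3553 = 174.17 W/m².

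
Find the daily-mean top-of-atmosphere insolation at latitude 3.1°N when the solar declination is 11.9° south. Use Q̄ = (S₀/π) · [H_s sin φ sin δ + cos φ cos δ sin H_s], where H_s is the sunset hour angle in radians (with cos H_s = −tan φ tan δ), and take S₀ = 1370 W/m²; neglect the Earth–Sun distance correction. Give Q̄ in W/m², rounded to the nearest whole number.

The sunset hour angle satisfies cos H_s = −tan φ tan δ = 0.0114, giving H_s = 89.35°. In radians, H_s = 1.5595.
H_s sin φ sin δ = 1.5595 × 0.0541 × -0.2062 = -0.0174.
cos φ cos δ sin H_s = 0.9985 × 0.9785 × 0.9999 = 0.9769.
Q̄ = (1370/π) × (-0.0174 + 0.9769) = 436.08 × 0.9595 = 418.42 W/m².

418 W/m²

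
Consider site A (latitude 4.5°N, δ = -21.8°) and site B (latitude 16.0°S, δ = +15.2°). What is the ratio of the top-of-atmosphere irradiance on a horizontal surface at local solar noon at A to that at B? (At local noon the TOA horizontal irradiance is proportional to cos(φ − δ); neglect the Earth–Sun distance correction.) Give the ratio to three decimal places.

1.048

A: cos θ_z = cos(4.5° − (-21.8°)) = 0.8965.
B: cos θ_z = cos(-16.0° − (15.2°)) = 0.8554.
Ratio A/B = 0.8965 / 0.8554 = 1.0480.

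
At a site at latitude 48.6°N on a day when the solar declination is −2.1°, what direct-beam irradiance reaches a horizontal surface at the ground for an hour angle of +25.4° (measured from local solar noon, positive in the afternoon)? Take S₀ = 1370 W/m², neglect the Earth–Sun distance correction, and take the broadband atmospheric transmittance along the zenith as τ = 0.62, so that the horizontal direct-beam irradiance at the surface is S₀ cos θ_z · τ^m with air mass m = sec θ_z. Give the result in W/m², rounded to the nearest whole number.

With φ = 48.6°, δ = -2.1°, H = 25.40°: sin φ sin δ = -0.0275, cos φ cos δ cos H = 0.5970, so cos θ_z = 0.5695.
Air mass m = 1/cos θ_z = 1/0.5695 = 1.756; τ^m = 0.62^1.756 = 0.4320.
Surface direct beam = 1370 × 0.5695 × 0.4320 = 337.05 W/m².

337 W/m²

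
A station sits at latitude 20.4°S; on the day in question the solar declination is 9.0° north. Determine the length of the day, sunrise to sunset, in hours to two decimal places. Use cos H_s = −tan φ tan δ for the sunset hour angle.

cos H_s = −tan(-20.4°) · tan(9.0°) = 0.0589, so H_s = arccos(0.0589) = 86.62°.
Day length = 2 H_s / 15° h⁻¹ = 173.24° / 15 = 11.549 h.

11.55 hours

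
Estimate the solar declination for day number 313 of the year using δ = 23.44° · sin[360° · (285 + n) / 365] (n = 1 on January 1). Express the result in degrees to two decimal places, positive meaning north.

360 × (285 + 313) / 365 = 589.808°; sin(589.808°) = -0.7639.
δ = 23.44 × -0.7639 = -17.906° ≈ -17.91°.

-17.91°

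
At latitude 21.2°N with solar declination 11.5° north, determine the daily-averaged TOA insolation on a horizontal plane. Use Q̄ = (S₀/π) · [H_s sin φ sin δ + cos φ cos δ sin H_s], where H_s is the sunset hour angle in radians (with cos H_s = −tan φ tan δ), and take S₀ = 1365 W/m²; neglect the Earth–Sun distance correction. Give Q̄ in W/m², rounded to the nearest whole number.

447 W/m²

cos H_s = −tan(21.2°) · tan(11.5°) = -0.0789, so H_s = arccos(-0.0789) = 94.53°. In radians, H_s = 1.6499.
H_s sin φ sin δ = 1.6499 × 0.3616 × 0.1994 = 0.1190.
cos φ cos δ sin H_s = 0.9323 × 0.9799 × 0.9969 = 0.9107.
Q̄ = (1365/π) × (0.1190 + 0.9107) = 434.49 × 1.0297 = 447.39 W/m².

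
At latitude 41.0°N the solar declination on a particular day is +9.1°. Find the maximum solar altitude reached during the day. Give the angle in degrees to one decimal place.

At local solar noon the hour angle is zero, so the elevation is 90° − |φ − δ| = 90° − |41.0° − (9.1°)| = 90° − 31.9° = 58.1°.

58.1°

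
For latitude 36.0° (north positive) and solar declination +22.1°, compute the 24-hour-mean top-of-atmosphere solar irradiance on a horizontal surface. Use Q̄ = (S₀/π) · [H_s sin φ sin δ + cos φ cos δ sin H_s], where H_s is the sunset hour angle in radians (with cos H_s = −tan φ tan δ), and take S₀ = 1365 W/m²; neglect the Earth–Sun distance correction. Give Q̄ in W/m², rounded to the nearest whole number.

491 W/m²

−tan φ tan δ = −(0.7265)(0.4061) = -0.2950; H_s = arccos(-0.2950) = 107.16°. In radians, H_s = 1.8703.
H_s sin φ sin δ = 1.8703 × 0.5878 × 0.3762 = 0.4136.
cos φ cos δ sin H_s = 0.8090 × 0.9265 × 0.9555 = 0.7162.
Q̄ = (1365/π) × (0.4136 + 0.7162) = 434.49 × 1.1298 = 490.89 W/m².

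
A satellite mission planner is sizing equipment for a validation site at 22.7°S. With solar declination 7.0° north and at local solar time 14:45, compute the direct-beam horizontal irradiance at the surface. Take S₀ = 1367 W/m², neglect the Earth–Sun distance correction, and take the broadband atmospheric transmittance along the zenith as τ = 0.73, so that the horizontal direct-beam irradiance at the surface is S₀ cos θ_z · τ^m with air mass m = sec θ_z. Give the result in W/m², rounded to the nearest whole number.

Hour angle H = 15° × (14.75 − 12) = 41.25°.
cos θ_z = sin φ sin δ + cos φ cos δ cos H = (-0.3859)(0.1219) + (0.9225)(0.9925)(0.7518) = 0.6413.
Air mass m = 1/cos θ_z = 1/0.6413 = 1.559; τ^m = 0.73^1.559 = 0.6122.
Surface direct beam = 1367 × 0.6413 × 0.6122 = 536.69 W/m².

537 W/m²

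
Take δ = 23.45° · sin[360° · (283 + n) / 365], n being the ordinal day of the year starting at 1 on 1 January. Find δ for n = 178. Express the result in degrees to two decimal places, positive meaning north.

360 × (283 + 178) / 365 = 454.685°; sin(454.685°) = 0.9967.
δ = 23.45 × 0.9967 = 23.373° ≈ +23.37°.

+23.37°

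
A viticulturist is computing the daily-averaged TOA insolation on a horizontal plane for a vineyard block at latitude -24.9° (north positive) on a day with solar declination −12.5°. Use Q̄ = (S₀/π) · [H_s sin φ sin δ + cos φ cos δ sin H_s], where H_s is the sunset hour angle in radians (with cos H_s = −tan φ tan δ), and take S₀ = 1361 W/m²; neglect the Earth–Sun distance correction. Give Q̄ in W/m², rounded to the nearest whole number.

448 W/m²

−tan φ tan δ = −(-0.4642)(-0.2217) = -0.1029; H_s = arccos(-0.1029) = 95.91°. In radians, H_s = 1.6739.
H_s sin φ sin δ = 1.6739 × -0.4210 × -0.2164 = 0.1525.
cos φ cos δ sin H_s = 0.9070 × 0.9763 × 0.9947 = 0.8808.
Q̄ = (1361/π) × (0.1525 + 0.8808) = 433.22 × 1.0333 = 447.65 W/m².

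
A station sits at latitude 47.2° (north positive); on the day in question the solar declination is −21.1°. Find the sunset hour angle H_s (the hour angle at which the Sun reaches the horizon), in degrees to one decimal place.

65.4°

The sunset hour angle satisfies cos H_s = −tan φ tan δ = 0.4167, giving H_s = 65.37°.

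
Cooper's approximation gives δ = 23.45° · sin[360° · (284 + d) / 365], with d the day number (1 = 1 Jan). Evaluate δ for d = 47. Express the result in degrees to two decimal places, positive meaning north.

360 × (284 + 47) / 365 = 326.466°; sin(326.466°) = -0.5524.
δ = 23.45 × -0.5524 = -12.954° ≈ -12.95°.

-12.95°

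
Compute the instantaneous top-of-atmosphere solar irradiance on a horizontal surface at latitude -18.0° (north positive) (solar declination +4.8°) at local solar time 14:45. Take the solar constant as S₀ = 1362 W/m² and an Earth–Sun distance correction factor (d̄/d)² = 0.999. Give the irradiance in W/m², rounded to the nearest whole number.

934 W/m²

Hour angle H = 15° × (14.75 − 12) = 41.25°.
cos θ_z = sin φ sin δ + cos φ cos δ cos H = (-0.3090)(0.0837) + (0.9511)(0.9965)(0.7518) = 0.6867.
Top-of-atmosphere irradiance = S₀ (d̄/d)² cos θ_z = 1362 × 0.999 × 0.6867 = 934.35 W/m².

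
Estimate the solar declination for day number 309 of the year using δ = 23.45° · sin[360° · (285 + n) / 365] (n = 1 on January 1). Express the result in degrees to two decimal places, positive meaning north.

360 × (285 + 309) / 365 = 585.863°; sin(585.863°) = -0.7177.
δ = 23.45 × -0.7177 = -16.830° ≈ -16.83°.

-16.83°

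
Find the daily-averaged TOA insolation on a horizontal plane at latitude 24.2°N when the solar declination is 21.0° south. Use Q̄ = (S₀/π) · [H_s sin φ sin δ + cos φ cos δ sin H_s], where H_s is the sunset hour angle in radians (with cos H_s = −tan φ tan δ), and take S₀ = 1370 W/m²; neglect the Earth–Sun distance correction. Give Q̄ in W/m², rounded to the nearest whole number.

276 W/m²

cos H_s = −tan(24.2°) · tan(-21.0°) = 0.1725, so H_s = arccos(0.1725) = 80.07°. In radians, H_s = 1.3975.
H_s sin φ sin δ = 1.3975 × 0.4099 × -0.3584 = -0.2053.
cos φ cos δ sin H_s = 0.9121 × 0.9336 × 0.9850 = 0.8388.
Q̄ = (1370/π) × (-0.2053 + 0.8388) = 436.08 × 0.6335 = 276.26 W/m².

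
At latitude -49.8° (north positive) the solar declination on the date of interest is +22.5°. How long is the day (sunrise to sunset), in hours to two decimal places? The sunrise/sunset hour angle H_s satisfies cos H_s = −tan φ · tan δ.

−tan φ tan δ = −(-1.1833)(0.4142) = 0.4901; H_s = arccos(0.4901) = 60.65°.
Day length = 2 H_s / 15° h⁻¹ = 121.30° / 15 = 8.087 h.

8.09 hours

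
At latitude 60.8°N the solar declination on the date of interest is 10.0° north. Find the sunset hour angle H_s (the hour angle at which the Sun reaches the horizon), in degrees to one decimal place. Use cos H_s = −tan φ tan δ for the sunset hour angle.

108.4°

−tan φ tan δ = −(1.7893)(0.1763) = -0.3155; H_s = arccos(-0.3155) = 108.39°.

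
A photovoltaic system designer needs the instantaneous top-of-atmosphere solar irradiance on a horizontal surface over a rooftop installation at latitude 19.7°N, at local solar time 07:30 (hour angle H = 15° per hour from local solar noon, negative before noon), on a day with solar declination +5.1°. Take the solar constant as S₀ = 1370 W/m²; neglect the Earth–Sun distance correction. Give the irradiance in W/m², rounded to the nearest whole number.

Hour angle H = 15° × (7.5 − 12) = -67.50°.
cos θ_z = sin(19.7°) sin(5.1°) + cos(19.7°) cos(5.1°) cos(-67.50°) = 0.0300 + 0.3589 = 0.3889.
Top-of-atmosphere irradiance = S₀ cos θ_z = 1370 × 0.3889 = 532.79 W/m².

533 W/m²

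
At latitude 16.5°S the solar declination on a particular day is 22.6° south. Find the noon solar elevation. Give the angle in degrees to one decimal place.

At local solar noon the hour angle is zero, so the elevation is 90° − |φ − δ| = 90° − |-16.5° − (-22.6°)| = 90° − 6.1° = 83.9°.

83.9°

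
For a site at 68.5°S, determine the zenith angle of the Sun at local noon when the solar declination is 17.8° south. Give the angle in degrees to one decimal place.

At local solar noon the hour angle is zero, so the zenith angle is |φ − δ| = |-68.5° − (-17.8°)| = 50.7°.

50.7°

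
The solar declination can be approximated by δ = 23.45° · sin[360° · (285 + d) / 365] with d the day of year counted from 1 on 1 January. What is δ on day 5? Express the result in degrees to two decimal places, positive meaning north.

-22.54°

360 × (285 + 5) / 365 = 286.027°; sin(286.027°) = -0.9611.
δ = 23.45 × -0.9611 = -22.538° ≈ -22.54°.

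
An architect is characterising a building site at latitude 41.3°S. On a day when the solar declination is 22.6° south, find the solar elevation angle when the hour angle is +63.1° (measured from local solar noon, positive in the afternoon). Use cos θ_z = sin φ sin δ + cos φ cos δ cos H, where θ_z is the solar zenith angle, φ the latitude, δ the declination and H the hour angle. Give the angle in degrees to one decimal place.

cos θ_z = sin(-41.3°) sin(-22.6°) + cos(-41.3°) cos(-22.6°) cos(63.10°) = 0.2536 + 0.3138 = 0.5674.
θ_z = arccos(0.5674) = 55.43°, so the elevation is 90° − 55.43° = 34.57°.

34.6°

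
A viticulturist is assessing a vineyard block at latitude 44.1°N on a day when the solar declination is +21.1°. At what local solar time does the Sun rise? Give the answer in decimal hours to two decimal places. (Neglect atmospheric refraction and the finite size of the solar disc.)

cos H_s = −tan(44.1°) · tan(21.1°) = -0.3739, so H_s = arccos(-0.3739) = 111.96°.
Sunrise is at 12 − H_s/15 = 12 − 7.464 = 4.536 h local solar time.

4.54 h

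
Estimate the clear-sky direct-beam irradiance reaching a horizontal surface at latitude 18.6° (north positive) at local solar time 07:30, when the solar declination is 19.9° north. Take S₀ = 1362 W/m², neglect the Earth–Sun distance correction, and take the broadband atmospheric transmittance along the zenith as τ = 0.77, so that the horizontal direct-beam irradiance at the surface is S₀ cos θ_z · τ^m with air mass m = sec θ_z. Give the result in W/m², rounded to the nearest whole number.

342 W/m²

Hour angle H = 15° × (7.5 − 12) = -67.50°.
cos θ_z = sin(18.6°) sin(19.9°) + cos(18.6°) cos(19.9°) cos(-67.50°) = 0.1086 + 0.3410 = 0.4496.
Air mass m = 1/cos θ_z = 1/0.4496 = 2.224; τ^m = 0.77^2.224 = 0.5592.
Surface direct beam = 1362 × 0.4496 × 0.5592 = 342.43 W/m².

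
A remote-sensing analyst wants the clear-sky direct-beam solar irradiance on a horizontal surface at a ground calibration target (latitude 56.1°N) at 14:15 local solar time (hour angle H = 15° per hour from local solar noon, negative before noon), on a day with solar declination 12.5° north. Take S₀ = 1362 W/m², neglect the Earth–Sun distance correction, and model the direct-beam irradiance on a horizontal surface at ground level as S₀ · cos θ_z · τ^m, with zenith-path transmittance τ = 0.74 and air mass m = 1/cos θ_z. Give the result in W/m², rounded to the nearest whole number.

Hour angle H = 15° × (14.25 − 12) = 33.75°.
cos θ_z = sin(56.1°) sin(12.5°) + cos(56.1°) cos(12.5°) cos(33.75°) = 0.1796 + 0.4528 = 0.6324.
Air mass m = 1/cos θ_z = 1/0.6324 = 1.581; τ^m = 0.74^1.581 = 0.6212.
Surface direct beam = 1362 × 0.6324 × 0.6212 = 535.06 W/m².

535 W/m²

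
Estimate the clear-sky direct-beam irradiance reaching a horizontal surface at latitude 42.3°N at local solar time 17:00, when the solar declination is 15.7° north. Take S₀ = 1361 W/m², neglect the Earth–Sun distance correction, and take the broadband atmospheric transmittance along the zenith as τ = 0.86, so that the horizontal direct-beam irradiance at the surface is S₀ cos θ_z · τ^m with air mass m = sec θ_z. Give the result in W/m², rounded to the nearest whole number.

330 W/m²

Hour angle H = 15° × (17 − 12) = 75.00°.
cos θ_z = sin φ sin δ + cos φ cos δ cos H = (0.6730)(0.2706) + (0.7396)(0.9627)(0.2588) = 0.3664.
Air mass m = 1/cos θ_z = 1/0.3664 = 2.729; τ^m = 0.86^2.729 = 0.6626.
Surface direct beam = 1361 × 0.3664 × 0.6626 = 330.42 W/m².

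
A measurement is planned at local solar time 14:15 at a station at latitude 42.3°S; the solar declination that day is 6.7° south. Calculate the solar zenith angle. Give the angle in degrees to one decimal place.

46.4°

Hour angle H = 15° × (14.25 − 12) = 33.75°.
cos θ_z = sin φ sin δ + cos φ cos δ cos H = (-0.6730)(-0.1167) + (0.7396)(0.9932)(0.8315) = 0.6893.
θ_z = arccos(0.6893) = 46.43°.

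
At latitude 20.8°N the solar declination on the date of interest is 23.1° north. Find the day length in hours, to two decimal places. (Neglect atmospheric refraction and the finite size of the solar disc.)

cos H_s = −tan(20.8°) · tan(23.1°) = -0.1620, so H_s = arccos(-0.1620) = 99.32°.
Day length = 2 H_s / 15° h⁻¹ = 198.64° / 15 = 13.243 h.

13.24 hours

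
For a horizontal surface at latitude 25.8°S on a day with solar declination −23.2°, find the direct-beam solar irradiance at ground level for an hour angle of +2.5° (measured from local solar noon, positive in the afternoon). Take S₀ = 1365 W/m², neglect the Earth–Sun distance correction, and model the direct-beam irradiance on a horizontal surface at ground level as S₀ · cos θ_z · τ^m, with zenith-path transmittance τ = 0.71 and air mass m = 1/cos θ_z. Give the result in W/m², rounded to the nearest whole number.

cos θ_z = sin(-25.8°) sin(-23.2°) + cos(-25.8°) cos(-23.2°) cos(2.50°) = 0.1715 + 0.8267 = 0.9982.
Air mass m = 1/cos θ_z = 1/0.9982 = 1.002; τ^m = 0.71^1.002 = 0.7095.
Surface direct beam = 1365 × 0.9982 × 0.7095 = 966.72 W/m².

967 W/m²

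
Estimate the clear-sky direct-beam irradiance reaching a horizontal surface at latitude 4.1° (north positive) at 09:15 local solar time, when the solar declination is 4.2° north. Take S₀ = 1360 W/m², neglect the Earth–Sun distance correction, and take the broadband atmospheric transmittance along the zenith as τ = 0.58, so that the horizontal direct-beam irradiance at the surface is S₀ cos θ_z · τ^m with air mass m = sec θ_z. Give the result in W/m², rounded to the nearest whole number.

Hour angle H = 15° × (9.25 − 12) = -41.25°.
cos θ_z = sin(4.1°) sin(4.2°) + cos(4.1°) cos(4.2°) cos(-41.25°) = 0.0052 + 0.7479 = 0.7531.
Air mass m = 1/cos θ_z = 1/0.7531 = 1.328; τ^m = 0.58^1.328 = 0.4851.
Surface direct beam = 1360 × 0.7531 × 0.4851 = 496.85 W/m².

497 W/m²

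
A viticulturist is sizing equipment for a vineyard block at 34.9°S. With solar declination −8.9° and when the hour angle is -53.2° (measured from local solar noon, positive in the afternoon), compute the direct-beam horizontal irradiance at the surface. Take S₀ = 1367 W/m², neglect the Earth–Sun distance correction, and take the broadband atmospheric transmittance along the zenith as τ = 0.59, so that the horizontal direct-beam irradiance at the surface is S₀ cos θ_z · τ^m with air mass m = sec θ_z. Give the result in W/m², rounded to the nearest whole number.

313 W/m²

With φ = -34.9°, δ = -8.9°, H = -53.20°: sin φ sin δ = 0.0885, cos φ cos δ cos H = 0.4854, so cos θ_z = 0.5739.
Air mass m = 1/cos θ_z = 1/0.5739 = 1.742; τ^m = 0.59^1.742 = 0.3989.
Surface direct beam = 1367 × 0.5739 × 0.3989 = 312.95 W/m².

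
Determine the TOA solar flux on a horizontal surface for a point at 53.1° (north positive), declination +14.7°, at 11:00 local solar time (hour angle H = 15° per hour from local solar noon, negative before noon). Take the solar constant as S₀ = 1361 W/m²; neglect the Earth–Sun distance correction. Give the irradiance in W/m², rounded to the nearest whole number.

Hour angle H = 15° × (11 − 12) = -15.00°.
cos θ_z = sin(53.1°) sin(14.7°) + cos(53.1°) cos(14.7°) cos(-15.00°) = 0.2029 + 0.5610 = 0.7639.
Top-of-atmosphere irradiance = S₀ cos θ_z = 1361 × 0.7639 = 1039.67 W/m².

1040 W/m²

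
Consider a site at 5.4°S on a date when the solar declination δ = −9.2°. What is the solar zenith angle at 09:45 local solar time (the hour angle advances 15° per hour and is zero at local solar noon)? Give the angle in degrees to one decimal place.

Hour angle H = 15° × (9.75 − 12) = -33.75°.
cos θ_z = sin φ sin δ + cos φ cos δ cos H = (-0.0941)(-0.1599) + (0.9956)(0.9871)(0.8315) = 0.8322.
θ_z = arccos(0.8322) = 33.67°.

33.7°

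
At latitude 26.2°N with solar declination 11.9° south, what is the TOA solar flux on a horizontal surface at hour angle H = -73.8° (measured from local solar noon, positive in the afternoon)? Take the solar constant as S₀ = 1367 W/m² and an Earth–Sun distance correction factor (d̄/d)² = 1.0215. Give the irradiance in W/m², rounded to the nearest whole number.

cos θ_z = sin(26.2°) sin(-11.9°) + cos(26.2°) cos(-11.9°) cos(-73.80°) = -0.0910 + 0.2449 = 0.1539.
Top-of-atmosphere irradiance = S₀ (d̄/d)² cos θ_z = 1367 × 1.0215 × 0.1539 = 214.90 W/m².

215 W/m²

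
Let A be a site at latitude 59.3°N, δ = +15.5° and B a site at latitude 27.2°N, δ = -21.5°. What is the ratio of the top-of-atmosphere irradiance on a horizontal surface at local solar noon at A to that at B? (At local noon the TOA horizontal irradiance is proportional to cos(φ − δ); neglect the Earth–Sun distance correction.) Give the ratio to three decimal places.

A: cos θ_z = cos(59.3° − (15.5°)) = 0.7218.
B: cos θ_z = cos(27.2° − (-21.5°)) = 0.6600.
Ratio A/B = 0.7218 / 0.6600 = 1.0936.

1.094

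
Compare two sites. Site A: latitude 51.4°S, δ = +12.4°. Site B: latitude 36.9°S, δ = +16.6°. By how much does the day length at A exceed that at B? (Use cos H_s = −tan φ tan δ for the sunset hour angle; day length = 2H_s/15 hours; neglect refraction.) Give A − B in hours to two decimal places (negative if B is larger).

-0.41 h

A: H_s = arccos(−tan -51.4° · tan 12.4°) = 74.01°, so 2H_s/15 = 9.8680 h.
B: H_s = arccos(−tan -36.9° · tan 16.6°) = 77.07°, so 2H_s/15 = 10.2760 h.
A − B = 9.8680 − 10.2760 = -0.4080 h.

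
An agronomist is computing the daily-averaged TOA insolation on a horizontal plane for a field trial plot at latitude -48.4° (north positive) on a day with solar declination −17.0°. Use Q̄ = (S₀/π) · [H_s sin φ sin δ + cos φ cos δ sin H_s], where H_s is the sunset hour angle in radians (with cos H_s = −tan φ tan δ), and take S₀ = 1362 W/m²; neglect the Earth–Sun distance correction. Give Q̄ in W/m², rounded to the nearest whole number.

441 W/m²

The sunset hour angle satisfies cos H_s = −tan φ tan δ = -0.3444, giving H_s = 110.15°. In radians, H_s = 1.9225.
H_s sin φ sin δ = 1.9225 × -0.7478 × -0.2924 = 0.4204.
cos φ cos δ sin H_s = 0.6639 × 0.9563 × 0.9388 = 0.5960.
Q̄ = (1362/π) × (0.4204 + 0.5960) = 433.54 × 1.0164 = 440.65 W/m².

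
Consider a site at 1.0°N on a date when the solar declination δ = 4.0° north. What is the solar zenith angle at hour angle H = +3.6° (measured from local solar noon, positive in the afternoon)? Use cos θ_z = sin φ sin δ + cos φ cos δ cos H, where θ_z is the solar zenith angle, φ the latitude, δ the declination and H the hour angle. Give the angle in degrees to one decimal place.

4.7°

cos θ_z = sin φ sin δ + cos φ cos δ cos H = (0.0175)(0.0698) + (0.9998)(0.9976)(0.9980) = 0.9966.
θ_z = arccos(0.9966) = 4.73°.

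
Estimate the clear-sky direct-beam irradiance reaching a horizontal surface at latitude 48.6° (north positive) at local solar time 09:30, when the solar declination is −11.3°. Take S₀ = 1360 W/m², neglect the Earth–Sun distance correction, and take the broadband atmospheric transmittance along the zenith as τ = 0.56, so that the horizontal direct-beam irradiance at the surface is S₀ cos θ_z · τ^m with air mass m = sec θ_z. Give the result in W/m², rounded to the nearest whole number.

Hour angle H = 15° × (9.5 − 12) = -37.50°.
With φ = 48.6°, δ = -11.3°, H = -37.50°: sin φ sin δ = -0.1470, cos φ cos δ cos H = 0.5145, so cos θ_z = 0.3675.
Air mass m = 1/cos θ_z = 1/0.3675 = 2.721; τ^m = 0.56^2.721 = 0.2065.
Surface direct beam = 1360 × 0.3675 × 0.2065 = 103.21 W/m².

103 W/m²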